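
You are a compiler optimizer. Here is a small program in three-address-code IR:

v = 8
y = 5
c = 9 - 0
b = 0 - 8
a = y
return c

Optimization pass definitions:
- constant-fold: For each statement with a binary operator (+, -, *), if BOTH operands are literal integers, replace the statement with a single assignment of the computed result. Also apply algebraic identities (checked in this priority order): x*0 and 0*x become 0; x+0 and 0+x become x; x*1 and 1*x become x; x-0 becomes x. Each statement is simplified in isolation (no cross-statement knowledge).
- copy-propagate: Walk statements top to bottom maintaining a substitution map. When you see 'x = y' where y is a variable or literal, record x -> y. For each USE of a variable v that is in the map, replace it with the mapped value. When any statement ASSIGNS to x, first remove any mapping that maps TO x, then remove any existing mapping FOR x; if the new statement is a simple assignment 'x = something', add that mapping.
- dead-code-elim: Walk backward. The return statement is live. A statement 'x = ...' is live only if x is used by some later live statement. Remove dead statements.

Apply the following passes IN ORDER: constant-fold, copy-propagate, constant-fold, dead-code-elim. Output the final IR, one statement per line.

Answer: return 9

Derivation:
Initial IR:
  v = 8
  y = 5
  c = 9 - 0
  b = 0 - 8
  a = y
  return c
After constant-fold (6 stmts):
  v = 8
  y = 5
  c = 9
  b = -8
  a = y
  return c
After copy-propagate (6 stmts):
  v = 8
  y = 5
  c = 9
  b = -8
  a = 5
  return 9
After constant-fold (6 stmts):
  v = 8
  y = 5
  c = 9
  b = -8
  a = 5
  return 9
After dead-code-elim (1 stmts):
  return 9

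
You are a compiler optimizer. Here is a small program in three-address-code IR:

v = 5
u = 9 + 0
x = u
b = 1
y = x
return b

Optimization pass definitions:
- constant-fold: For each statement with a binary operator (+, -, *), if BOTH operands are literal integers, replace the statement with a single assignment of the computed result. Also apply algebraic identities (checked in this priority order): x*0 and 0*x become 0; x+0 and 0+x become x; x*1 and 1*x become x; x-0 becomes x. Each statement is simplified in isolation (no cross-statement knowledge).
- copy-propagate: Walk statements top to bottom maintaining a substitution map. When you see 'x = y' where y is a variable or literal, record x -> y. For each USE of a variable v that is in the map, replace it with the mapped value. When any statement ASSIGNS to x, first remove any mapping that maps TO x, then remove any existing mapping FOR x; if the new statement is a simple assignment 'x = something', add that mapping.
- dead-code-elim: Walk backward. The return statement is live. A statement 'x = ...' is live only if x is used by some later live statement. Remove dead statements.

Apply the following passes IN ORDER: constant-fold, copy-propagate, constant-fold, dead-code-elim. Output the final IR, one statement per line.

Initial IR:
  v = 5
  u = 9 + 0
  x = u
  b = 1
  y = x
  return b
After constant-fold (6 stmts):
  v = 5
  u = 9
  x = u
  b = 1
  y = x
  return b
After copy-propagate (6 stmts):
  v = 5
  u = 9
  x = 9
  b = 1
  y = 9
  return 1
After constant-fold (6 stmts):
  v = 5
  u = 9
  x = 9
  b = 1
  y = 9
  return 1
After dead-code-elim (1 stmts):
  return 1

Answer: return 1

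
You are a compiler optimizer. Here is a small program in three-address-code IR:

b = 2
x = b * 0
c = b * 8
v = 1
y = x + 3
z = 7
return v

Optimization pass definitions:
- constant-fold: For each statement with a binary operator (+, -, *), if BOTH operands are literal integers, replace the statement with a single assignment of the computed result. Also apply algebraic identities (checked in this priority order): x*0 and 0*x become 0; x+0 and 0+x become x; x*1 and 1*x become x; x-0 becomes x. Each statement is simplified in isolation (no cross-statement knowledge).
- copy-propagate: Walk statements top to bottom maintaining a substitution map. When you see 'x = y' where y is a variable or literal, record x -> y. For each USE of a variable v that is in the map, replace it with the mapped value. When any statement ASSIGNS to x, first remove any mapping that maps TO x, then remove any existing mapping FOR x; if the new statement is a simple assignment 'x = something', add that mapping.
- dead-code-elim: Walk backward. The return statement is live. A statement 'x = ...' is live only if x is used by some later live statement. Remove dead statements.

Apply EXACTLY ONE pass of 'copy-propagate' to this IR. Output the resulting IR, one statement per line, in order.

Answer: b = 2
x = 2 * 0
c = 2 * 8
v = 1
y = x + 3
z = 7
return 1

Derivation:
Applying copy-propagate statement-by-statement:
  [1] b = 2  (unchanged)
  [2] x = b * 0  -> x = 2 * 0
  [3] c = b * 8  -> c = 2 * 8
  [4] v = 1  (unchanged)
  [5] y = x + 3  (unchanged)
  [6] z = 7  (unchanged)
  [7] return v  -> return 1
Result (7 stmts):
  b = 2
  x = 2 * 0
  c = 2 * 8
  v = 1
  y = x + 3
  z = 7
  return 1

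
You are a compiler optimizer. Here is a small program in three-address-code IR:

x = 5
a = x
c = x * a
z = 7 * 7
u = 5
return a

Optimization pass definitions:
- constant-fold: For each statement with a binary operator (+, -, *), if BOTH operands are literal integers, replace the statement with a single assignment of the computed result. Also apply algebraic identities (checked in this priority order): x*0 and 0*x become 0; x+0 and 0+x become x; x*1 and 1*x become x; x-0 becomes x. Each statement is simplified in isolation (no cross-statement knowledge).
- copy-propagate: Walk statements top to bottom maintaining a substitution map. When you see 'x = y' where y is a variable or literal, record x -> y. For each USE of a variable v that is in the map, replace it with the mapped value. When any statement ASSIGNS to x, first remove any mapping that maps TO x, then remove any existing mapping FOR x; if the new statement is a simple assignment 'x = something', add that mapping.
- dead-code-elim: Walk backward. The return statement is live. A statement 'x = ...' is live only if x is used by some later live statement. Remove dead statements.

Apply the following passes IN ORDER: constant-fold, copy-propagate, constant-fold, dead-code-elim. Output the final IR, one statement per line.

Answer: return 5

Derivation:
Initial IR:
  x = 5
  a = x
  c = x * a
  z = 7 * 7
  u = 5
  return a
After constant-fold (6 stmts):
  x = 5
  a = x
  c = x * a
  z = 49
  u = 5
  return a
After copy-propagate (6 stmts):
  x = 5
  a = 5
  c = 5 * 5
  z = 49
  u = 5
  return 5
After constant-fold (6 stmts):
  x = 5
  a = 5
  c = 25
  z = 49
  u = 5
  return 5
After dead-code-elim (1 stmts):
  return 5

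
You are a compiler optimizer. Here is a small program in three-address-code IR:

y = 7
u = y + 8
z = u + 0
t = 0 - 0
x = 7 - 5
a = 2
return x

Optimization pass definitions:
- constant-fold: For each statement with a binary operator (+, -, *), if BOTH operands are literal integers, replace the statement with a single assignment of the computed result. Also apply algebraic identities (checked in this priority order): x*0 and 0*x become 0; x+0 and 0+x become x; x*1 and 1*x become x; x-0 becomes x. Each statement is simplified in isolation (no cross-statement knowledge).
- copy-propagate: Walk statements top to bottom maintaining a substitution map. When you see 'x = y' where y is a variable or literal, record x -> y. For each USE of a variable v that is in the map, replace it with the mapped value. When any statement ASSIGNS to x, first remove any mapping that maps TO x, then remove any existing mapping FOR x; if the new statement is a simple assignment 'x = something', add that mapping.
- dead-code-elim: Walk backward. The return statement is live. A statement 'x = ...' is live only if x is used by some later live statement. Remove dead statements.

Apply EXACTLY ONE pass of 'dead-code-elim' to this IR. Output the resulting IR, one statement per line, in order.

Answer: x = 7 - 5
return x

Derivation:
Applying dead-code-elim statement-by-statement:
  [7] return x  -> KEEP (return); live=['x']
  [6] a = 2  -> DEAD (a not live)
  [5] x = 7 - 5  -> KEEP; live=[]
  [4] t = 0 - 0  -> DEAD (t not live)
  [3] z = u + 0  -> DEAD (z not live)
  [2] u = y + 8  -> DEAD (u not live)
  [1] y = 7  -> DEAD (y not live)
Result (2 stmts):
  x = 7 - 5
  return x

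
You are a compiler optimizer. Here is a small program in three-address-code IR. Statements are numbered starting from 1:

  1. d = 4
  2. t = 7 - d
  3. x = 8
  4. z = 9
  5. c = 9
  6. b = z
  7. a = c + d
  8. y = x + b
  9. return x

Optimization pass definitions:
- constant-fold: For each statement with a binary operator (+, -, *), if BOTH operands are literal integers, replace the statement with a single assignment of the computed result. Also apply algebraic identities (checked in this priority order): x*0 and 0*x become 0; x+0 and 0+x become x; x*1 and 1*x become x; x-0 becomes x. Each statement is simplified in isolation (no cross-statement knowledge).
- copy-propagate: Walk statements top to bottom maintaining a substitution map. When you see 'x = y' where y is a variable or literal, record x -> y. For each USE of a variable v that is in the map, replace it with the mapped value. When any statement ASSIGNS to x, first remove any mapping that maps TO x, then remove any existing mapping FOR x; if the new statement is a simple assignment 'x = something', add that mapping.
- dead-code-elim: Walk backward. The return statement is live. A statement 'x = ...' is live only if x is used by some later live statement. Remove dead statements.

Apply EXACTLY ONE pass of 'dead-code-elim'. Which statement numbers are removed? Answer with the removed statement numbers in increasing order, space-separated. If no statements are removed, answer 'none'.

Answer: 1 2 4 5 6 7 8

Derivation:
Backward liveness scan:
Stmt 1 'd = 4': DEAD (d not in live set [])
Stmt 2 't = 7 - d': DEAD (t not in live set [])
Stmt 3 'x = 8': KEEP (x is live); live-in = []
Stmt 4 'z = 9': DEAD (z not in live set ['x'])
Stmt 5 'c = 9': DEAD (c not in live set ['x'])
Stmt 6 'b = z': DEAD (b not in live set ['x'])
Stmt 7 'a = c + d': DEAD (a not in live set ['x'])
Stmt 8 'y = x + b': DEAD (y not in live set ['x'])
Stmt 9 'return x': KEEP (return); live-in = ['x']
Removed statement numbers: [1, 2, 4, 5, 6, 7, 8]
Surviving IR:
  x = 8
  return x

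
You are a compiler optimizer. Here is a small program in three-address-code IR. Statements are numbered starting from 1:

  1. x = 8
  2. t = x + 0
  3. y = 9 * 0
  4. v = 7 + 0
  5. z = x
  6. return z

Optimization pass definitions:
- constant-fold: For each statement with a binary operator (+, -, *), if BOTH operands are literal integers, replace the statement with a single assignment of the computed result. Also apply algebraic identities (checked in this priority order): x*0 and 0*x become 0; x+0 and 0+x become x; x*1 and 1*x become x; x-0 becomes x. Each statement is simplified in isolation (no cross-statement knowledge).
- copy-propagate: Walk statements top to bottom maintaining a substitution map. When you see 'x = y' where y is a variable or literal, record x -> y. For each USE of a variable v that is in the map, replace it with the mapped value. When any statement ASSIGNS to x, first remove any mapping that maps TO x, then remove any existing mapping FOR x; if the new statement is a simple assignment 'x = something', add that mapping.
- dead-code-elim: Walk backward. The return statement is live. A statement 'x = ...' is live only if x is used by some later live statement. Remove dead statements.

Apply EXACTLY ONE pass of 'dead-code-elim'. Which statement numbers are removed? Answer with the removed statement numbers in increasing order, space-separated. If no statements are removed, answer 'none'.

Answer: 2 3 4

Derivation:
Backward liveness scan:
Stmt 1 'x = 8': KEEP (x is live); live-in = []
Stmt 2 't = x + 0': DEAD (t not in live set ['x'])
Stmt 3 'y = 9 * 0': DEAD (y not in live set ['x'])
Stmt 4 'v = 7 + 0': DEAD (v not in live set ['x'])
Stmt 5 'z = x': KEEP (z is live); live-in = ['x']
Stmt 6 'return z': KEEP (return); live-in = ['z']
Removed statement numbers: [2, 3, 4]
Surviving IR:
  x = 8
  z = x
  return z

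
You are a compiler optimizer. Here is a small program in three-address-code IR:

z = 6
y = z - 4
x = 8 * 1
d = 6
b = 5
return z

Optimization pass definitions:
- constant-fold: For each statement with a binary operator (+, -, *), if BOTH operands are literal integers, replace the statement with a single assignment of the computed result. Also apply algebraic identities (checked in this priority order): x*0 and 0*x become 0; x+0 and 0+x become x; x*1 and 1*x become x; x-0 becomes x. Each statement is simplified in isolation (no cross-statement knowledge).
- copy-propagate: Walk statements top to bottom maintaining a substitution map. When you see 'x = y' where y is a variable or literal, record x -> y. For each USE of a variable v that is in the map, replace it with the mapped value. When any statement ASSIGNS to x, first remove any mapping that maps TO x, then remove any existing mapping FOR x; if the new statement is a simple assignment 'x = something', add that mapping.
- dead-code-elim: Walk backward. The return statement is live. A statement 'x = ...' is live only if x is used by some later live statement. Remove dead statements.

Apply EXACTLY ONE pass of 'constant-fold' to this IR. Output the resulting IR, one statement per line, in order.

Answer: z = 6
y = z - 4
x = 8
d = 6
b = 5
return z

Derivation:
Applying constant-fold statement-by-statement:
  [1] z = 6  (unchanged)
  [2] y = z - 4  (unchanged)
  [3] x = 8 * 1  -> x = 8
  [4] d = 6  (unchanged)
  [5] b = 5  (unchanged)
  [6] return z  (unchanged)
Result (6 stmts):
  z = 6
  y = z - 4
  x = 8
  d = 6
  b = 5
  return z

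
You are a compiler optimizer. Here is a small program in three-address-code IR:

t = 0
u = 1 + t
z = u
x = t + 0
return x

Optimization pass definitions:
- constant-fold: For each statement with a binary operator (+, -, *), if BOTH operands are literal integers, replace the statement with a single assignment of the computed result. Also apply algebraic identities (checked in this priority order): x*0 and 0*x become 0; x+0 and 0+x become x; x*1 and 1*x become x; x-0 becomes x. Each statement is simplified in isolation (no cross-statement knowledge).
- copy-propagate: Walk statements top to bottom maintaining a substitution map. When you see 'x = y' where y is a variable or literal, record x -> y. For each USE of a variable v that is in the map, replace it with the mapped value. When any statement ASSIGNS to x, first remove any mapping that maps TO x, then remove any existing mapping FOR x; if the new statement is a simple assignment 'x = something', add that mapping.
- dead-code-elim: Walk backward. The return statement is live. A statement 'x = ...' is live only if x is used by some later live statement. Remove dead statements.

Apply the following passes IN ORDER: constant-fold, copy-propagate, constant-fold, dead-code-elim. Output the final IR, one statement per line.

Answer: return 0

Derivation:
Initial IR:
  t = 0
  u = 1 + t
  z = u
  x = t + 0
  return x
After constant-fold (5 stmts):
  t = 0
  u = 1 + t
  z = u
  x = t
  return x
After copy-propagate (5 stmts):
  t = 0
  u = 1 + 0
  z = u
  x = 0
  return 0
After constant-fold (5 stmts):
  t = 0
  u = 1
  z = u
  x = 0
  return 0
After dead-code-elim (1 stmts):
  return 0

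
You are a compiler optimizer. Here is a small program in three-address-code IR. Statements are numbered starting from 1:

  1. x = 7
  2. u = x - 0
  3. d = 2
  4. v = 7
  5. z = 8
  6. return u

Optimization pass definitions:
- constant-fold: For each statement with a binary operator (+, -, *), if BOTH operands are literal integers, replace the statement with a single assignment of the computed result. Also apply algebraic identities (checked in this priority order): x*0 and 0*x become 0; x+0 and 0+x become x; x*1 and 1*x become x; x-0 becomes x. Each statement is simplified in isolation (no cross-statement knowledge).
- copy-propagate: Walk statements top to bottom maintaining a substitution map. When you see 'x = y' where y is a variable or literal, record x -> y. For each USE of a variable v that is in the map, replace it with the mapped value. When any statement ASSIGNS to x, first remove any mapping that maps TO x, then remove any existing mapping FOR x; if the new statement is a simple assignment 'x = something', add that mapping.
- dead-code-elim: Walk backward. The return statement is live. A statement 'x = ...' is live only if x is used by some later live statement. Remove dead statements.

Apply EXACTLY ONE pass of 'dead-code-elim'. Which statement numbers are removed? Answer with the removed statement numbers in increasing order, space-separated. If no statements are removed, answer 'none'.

Answer: 3 4 5

Derivation:
Backward liveness scan:
Stmt 1 'x = 7': KEEP (x is live); live-in = []
Stmt 2 'u = x - 0': KEEP (u is live); live-in = ['x']
Stmt 3 'd = 2': DEAD (d not in live set ['u'])
Stmt 4 'v = 7': DEAD (v not in live set ['u'])
Stmt 5 'z = 8': DEAD (z not in live set ['u'])
Stmt 6 'return u': KEEP (return); live-in = ['u']
Removed statement numbers: [3, 4, 5]
Surviving IR:
  x = 7
  u = x - 0
  return u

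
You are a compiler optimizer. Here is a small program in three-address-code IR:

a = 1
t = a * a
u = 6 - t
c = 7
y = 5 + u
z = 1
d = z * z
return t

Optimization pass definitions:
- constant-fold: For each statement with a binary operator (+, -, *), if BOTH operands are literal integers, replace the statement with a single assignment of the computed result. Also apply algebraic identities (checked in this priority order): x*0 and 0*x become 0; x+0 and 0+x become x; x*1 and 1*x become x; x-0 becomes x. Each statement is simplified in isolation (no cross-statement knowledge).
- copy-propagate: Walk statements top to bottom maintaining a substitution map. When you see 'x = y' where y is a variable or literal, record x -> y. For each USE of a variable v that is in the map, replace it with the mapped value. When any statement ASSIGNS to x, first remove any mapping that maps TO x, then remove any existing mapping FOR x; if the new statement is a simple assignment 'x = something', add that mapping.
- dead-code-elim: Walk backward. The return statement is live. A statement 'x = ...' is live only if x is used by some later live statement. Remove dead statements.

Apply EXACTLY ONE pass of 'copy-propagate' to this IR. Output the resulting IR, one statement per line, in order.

Applying copy-propagate statement-by-statement:
  [1] a = 1  (unchanged)
  [2] t = a * a  -> t = 1 * 1
  [3] u = 6 - t  (unchanged)
  [4] c = 7  (unchanged)
  [5] y = 5 + u  (unchanged)
  [6] z = 1  (unchanged)
  [7] d = z * z  -> d = 1 * 1
  [8] return t  (unchanged)
Result (8 stmts):
  a = 1
  t = 1 * 1
  u = 6 - t
  c = 7
  y = 5 + u
  z = 1
  d = 1 * 1
  return t

Answer: a = 1
t = 1 * 1
u = 6 - t
c = 7
y = 5 + u
z = 1
d = 1 * 1
return t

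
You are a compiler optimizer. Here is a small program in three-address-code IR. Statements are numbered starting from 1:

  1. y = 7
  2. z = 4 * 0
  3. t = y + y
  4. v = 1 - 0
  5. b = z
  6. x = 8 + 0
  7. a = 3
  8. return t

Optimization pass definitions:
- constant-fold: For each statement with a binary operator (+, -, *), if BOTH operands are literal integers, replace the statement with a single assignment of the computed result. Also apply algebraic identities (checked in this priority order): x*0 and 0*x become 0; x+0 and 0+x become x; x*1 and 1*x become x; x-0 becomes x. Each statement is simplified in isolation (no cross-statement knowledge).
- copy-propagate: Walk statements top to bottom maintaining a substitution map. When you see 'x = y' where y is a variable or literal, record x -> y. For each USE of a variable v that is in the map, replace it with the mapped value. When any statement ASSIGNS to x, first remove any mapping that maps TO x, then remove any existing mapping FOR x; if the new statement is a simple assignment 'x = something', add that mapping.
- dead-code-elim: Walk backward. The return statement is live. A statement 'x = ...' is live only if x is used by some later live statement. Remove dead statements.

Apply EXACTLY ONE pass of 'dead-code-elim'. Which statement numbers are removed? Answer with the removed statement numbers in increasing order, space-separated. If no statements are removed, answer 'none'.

Backward liveness scan:
Stmt 1 'y = 7': KEEP (y is live); live-in = []
Stmt 2 'z = 4 * 0': DEAD (z not in live set ['y'])
Stmt 3 't = y + y': KEEP (t is live); live-in = ['y']
Stmt 4 'v = 1 - 0': DEAD (v not in live set ['t'])
Stmt 5 'b = z': DEAD (b not in live set ['t'])
Stmt 6 'x = 8 + 0': DEAD (x not in live set ['t'])
Stmt 7 'a = 3': DEAD (a not in live set ['t'])
Stmt 8 'return t': KEEP (return); live-in = ['t']
Removed statement numbers: [2, 4, 5, 6, 7]
Surviving IR:
  y = 7
  t = y + y
  return t

Answer: 2 4 5 6 7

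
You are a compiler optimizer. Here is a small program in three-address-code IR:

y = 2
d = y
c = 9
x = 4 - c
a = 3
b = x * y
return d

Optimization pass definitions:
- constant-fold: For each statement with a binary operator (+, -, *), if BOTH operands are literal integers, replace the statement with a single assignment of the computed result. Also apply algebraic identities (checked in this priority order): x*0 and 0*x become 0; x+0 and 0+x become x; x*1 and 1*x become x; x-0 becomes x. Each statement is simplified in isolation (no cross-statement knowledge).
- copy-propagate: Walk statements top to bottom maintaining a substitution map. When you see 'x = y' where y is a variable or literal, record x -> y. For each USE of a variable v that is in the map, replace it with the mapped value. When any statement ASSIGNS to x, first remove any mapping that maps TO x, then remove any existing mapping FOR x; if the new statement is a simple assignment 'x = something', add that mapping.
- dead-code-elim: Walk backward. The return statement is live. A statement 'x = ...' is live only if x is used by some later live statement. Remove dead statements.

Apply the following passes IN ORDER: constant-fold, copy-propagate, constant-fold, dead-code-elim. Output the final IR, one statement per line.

Initial IR:
  y = 2
  d = y
  c = 9
  x = 4 - c
  a = 3
  b = x * y
  return d
After constant-fold (7 stmts):
  y = 2
  d = y
  c = 9
  x = 4 - c
  a = 3
  b = x * y
  return d
After copy-propagate (7 stmts):
  y = 2
  d = 2
  c = 9
  x = 4 - 9
  a = 3
  b = x * 2
  return 2
After constant-fold (7 stmts):
  y = 2
  d = 2
  c = 9
  x = -5
  a = 3
  b = x * 2
  return 2
After dead-code-elim (1 stmts):
  return 2

Answer: return 2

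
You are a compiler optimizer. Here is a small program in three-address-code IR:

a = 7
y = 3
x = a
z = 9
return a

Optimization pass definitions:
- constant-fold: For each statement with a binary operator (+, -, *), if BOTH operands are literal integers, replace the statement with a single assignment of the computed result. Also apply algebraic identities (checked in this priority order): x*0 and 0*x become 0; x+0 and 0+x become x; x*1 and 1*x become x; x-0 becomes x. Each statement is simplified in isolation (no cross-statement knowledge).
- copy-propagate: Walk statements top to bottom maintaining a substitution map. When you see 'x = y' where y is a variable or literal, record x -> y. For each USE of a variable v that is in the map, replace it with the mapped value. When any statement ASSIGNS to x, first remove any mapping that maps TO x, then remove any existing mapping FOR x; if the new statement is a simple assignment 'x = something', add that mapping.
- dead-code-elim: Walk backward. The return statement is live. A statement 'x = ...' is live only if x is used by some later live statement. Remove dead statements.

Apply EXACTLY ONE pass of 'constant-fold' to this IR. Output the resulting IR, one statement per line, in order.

Answer: a = 7
y = 3
x = a
z = 9
return a

Derivation:
Applying constant-fold statement-by-statement:
  [1] a = 7  (unchanged)
  [2] y = 3  (unchanged)
  [3] x = a  (unchanged)
  [4] z = 9  (unchanged)
  [5] return a  (unchanged)
Result (5 stmts):
  a = 7
  y = 3
  x = a
  z = 9
  return a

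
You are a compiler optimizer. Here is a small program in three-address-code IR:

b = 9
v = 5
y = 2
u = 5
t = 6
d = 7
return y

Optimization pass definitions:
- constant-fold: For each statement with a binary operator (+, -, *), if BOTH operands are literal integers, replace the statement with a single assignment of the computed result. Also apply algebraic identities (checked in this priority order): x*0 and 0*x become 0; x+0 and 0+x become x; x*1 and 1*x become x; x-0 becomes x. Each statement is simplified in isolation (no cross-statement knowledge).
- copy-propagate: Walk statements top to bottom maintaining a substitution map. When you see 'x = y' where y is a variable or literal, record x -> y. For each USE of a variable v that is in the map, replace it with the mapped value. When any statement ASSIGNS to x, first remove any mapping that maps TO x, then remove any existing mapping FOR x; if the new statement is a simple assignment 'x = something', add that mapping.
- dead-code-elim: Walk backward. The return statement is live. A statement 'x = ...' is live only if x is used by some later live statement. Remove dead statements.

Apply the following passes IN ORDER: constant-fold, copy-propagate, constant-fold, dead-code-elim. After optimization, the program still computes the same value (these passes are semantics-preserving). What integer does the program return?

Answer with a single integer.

Initial IR:
  b = 9
  v = 5
  y = 2
  u = 5
  t = 6
  d = 7
  return y
After constant-fold (7 stmts):
  b = 9
  v = 5
  y = 2
  u = 5
  t = 6
  d = 7
  return y
After copy-propagate (7 stmts):
  b = 9
  v = 5
  y = 2
  u = 5
  t = 6
  d = 7
  return 2
After constant-fold (7 stmts):
  b = 9
  v = 5
  y = 2
  u = 5
  t = 6
  d = 7
  return 2
After dead-code-elim (1 stmts):
  return 2
Evaluate:
  b = 9  =>  b = 9
  v = 5  =>  v = 5
  y = 2  =>  y = 2
  u = 5  =>  u = 5
  t = 6  =>  t = 6
  d = 7  =>  d = 7
  return y = 2

Answer: 2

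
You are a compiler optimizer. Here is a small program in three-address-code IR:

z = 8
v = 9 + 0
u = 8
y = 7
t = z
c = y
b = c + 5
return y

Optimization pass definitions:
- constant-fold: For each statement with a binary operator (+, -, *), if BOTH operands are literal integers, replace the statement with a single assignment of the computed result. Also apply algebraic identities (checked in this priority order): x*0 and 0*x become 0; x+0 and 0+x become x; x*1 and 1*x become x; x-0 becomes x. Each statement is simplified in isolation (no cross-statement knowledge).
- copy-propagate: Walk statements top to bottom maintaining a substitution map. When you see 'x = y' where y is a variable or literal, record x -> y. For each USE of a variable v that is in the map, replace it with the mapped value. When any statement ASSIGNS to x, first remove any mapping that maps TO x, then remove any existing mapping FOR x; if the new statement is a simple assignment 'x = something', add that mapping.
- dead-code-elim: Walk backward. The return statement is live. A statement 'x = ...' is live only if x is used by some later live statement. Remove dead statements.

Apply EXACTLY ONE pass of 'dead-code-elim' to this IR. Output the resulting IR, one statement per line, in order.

Answer: y = 7
return y

Derivation:
Applying dead-code-elim statement-by-statement:
  [8] return y  -> KEEP (return); live=['y']
  [7] b = c + 5  -> DEAD (b not live)
  [6] c = y  -> DEAD (c not live)
  [5] t = z  -> DEAD (t not live)
  [4] y = 7  -> KEEP; live=[]
  [3] u = 8  -> DEAD (u not live)
  [2] v = 9 + 0  -> DEAD (v not live)
  [1] z = 8  -> DEAD (z not live)
Result (2 stmts):
  y = 7
  return y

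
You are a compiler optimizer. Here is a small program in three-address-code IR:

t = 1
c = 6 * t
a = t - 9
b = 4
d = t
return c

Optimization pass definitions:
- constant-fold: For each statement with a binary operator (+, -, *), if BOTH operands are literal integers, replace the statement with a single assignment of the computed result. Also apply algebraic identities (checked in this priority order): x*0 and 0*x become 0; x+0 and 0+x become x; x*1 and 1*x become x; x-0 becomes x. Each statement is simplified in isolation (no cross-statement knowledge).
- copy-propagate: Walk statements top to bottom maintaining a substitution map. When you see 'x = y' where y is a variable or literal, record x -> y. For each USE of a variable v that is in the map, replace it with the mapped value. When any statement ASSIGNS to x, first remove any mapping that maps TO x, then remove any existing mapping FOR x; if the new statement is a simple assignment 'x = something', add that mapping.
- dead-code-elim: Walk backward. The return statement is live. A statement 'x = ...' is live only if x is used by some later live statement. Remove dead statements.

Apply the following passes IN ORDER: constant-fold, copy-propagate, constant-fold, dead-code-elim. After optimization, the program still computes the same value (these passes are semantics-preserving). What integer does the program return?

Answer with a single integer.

Initial IR:
  t = 1
  c = 6 * t
  a = t - 9
  b = 4
  d = t
  return c
After constant-fold (6 stmts):
  t = 1
  c = 6 * t
  a = t - 9
  b = 4
  d = t
  return c
After copy-propagate (6 stmts):
  t = 1
  c = 6 * 1
  a = 1 - 9
  b = 4
  d = 1
  return c
After constant-fold (6 stmts):
  t = 1
  c = 6
  a = -8
  b = 4
  d = 1
  return c
After dead-code-elim (2 stmts):
  c = 6
  return c
Evaluate:
  t = 1  =>  t = 1
  c = 6 * t  =>  c = 6
  a = t - 9  =>  a = -8
  b = 4  =>  b = 4
  d = t  =>  d = 1
  return c = 6

Answer: 6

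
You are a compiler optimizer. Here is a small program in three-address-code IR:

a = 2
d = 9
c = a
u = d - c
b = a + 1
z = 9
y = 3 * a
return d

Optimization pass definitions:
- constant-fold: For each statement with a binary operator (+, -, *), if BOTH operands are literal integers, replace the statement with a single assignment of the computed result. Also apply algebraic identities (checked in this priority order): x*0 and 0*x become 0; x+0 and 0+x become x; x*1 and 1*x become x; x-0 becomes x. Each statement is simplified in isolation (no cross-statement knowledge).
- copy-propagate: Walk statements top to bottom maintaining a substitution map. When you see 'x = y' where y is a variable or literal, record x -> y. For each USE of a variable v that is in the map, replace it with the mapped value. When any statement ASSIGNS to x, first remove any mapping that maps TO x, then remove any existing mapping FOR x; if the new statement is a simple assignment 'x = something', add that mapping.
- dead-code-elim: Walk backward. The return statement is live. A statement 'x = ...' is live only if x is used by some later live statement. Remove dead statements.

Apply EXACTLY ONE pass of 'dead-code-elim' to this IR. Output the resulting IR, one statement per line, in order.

Applying dead-code-elim statement-by-statement:
  [8] return d  -> KEEP (return); live=['d']
  [7] y = 3 * a  -> DEAD (y not live)
  [6] z = 9  -> DEAD (z not live)
  [5] b = a + 1  -> DEAD (b not live)
  [4] u = d - c  -> DEAD (u not live)
  [3] c = a  -> DEAD (c not live)
  [2] d = 9  -> KEEP; live=[]
  [1] a = 2  -> DEAD (a not live)
Result (2 stmts):
  d = 9
  return d

Answer: d = 9
return d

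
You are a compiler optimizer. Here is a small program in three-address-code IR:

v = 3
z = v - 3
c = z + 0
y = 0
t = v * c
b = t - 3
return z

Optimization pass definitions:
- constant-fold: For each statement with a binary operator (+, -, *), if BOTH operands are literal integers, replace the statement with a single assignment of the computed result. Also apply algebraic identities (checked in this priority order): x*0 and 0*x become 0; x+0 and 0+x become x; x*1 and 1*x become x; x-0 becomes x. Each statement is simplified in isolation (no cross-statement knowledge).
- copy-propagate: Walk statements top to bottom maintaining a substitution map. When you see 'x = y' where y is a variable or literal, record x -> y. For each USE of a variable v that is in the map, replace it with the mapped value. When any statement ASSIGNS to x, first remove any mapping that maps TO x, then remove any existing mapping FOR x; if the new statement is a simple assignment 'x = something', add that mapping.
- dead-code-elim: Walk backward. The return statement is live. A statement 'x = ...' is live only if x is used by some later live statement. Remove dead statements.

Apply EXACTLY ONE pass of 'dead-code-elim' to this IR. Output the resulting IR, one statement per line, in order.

Applying dead-code-elim statement-by-statement:
  [7] return z  -> KEEP (return); live=['z']
  [6] b = t - 3  -> DEAD (b not live)
  [5] t = v * c  -> DEAD (t not live)
  [4] y = 0  -> DEAD (y not live)
  [3] c = z + 0  -> DEAD (c not live)
  [2] z = v - 3  -> KEEP; live=['v']
  [1] v = 3  -> KEEP; live=[]
Result (3 stmts):
  v = 3
  z = v - 3
  return z

Answer: v = 3
z = v - 3
return z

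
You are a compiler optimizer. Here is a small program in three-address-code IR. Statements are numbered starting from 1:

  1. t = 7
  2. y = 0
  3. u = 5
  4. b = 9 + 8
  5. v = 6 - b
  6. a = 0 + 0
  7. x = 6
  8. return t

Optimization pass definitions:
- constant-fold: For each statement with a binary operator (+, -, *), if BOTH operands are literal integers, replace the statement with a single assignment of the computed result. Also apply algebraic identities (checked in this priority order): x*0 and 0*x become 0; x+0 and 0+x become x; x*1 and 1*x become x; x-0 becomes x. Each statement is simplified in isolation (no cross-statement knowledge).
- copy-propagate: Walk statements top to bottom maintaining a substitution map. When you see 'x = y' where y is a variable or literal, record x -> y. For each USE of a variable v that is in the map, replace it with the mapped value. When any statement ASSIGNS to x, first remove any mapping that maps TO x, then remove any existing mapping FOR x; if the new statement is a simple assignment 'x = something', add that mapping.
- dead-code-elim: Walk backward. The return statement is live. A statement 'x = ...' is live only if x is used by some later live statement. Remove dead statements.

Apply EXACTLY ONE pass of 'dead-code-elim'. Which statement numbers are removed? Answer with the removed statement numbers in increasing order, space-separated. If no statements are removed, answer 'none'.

Answer: 2 3 4 5 6 7

Derivation:
Backward liveness scan:
Stmt 1 't = 7': KEEP (t is live); live-in = []
Stmt 2 'y = 0': DEAD (y not in live set ['t'])
Stmt 3 'u = 5': DEAD (u not in live set ['t'])
Stmt 4 'b = 9 + 8': DEAD (b not in live set ['t'])
Stmt 5 'v = 6 - b': DEAD (v not in live set ['t'])
Stmt 6 'a = 0 + 0': DEAD (a not in live set ['t'])
Stmt 7 'x = 6': DEAD (x not in live set ['t'])
Stmt 8 'return t': KEEP (return); live-in = ['t']
Removed statement numbers: [2, 3, 4, 5, 6, 7]
Surviving IR:
  t = 7
  return t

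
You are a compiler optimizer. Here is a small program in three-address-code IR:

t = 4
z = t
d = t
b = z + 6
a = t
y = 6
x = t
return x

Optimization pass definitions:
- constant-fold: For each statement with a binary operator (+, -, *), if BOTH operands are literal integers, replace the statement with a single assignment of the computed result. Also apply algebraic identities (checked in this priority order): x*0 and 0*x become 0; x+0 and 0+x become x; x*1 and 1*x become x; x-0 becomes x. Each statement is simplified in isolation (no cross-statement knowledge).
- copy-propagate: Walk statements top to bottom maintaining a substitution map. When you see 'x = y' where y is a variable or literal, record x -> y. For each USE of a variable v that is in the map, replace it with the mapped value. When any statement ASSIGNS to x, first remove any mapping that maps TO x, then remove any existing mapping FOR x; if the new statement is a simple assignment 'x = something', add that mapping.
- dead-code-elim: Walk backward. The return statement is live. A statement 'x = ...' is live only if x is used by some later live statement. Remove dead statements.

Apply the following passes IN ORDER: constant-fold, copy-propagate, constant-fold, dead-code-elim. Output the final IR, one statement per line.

Answer: return 4

Derivation:
Initial IR:
  t = 4
  z = t
  d = t
  b = z + 6
  a = t
  y = 6
  x = t
  return x
After constant-fold (8 stmts):
  t = 4
  z = t
  d = t
  b = z + 6
  a = t
  y = 6
  x = t
  return x
After copy-propagate (8 stmts):
  t = 4
  z = 4
  d = 4
  b = 4 + 6
  a = 4
  y = 6
  x = 4
  return 4
After constant-fold (8 stmts):
  t = 4
  z = 4
  d = 4
  b = 10
  a = 4
  y = 6
  x = 4
  return 4
After dead-code-elim (1 stmts):
  return 4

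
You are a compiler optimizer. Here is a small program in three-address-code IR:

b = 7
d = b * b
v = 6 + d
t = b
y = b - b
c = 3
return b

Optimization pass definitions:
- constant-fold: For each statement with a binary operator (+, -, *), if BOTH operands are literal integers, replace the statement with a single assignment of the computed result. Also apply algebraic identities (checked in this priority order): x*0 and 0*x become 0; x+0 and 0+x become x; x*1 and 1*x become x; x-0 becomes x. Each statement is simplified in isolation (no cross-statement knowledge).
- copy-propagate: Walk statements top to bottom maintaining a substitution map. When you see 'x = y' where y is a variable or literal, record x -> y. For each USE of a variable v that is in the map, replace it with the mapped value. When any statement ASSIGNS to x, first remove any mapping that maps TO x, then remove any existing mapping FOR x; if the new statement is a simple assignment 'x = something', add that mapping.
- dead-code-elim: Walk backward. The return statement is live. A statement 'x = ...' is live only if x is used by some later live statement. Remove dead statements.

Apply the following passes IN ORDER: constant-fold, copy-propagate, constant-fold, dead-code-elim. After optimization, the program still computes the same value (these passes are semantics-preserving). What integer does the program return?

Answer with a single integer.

Initial IR:
  b = 7
  d = b * b
  v = 6 + d
  t = b
  y = b - b
  c = 3
  return b
After constant-fold (7 stmts):
  b = 7
  d = b * b
  v = 6 + d
  t = b
  y = b - b
  c = 3
  return b
After copy-propagate (7 stmts):
  b = 7
  d = 7 * 7
  v = 6 + d
  t = 7
  y = 7 - 7
  c = 3
  return 7
After constant-fold (7 stmts):
  b = 7
  d = 49
  v = 6 + d
  t = 7
  y = 0
  c = 3
  return 7
After dead-code-elim (1 stmts):
  return 7
Evaluate:
  b = 7  =>  b = 7
  d = b * b  =>  d = 49
  v = 6 + d  =>  v = 55
  t = b  =>  t = 7
  y = b - b  =>  y = 0
  c = 3  =>  c = 3
  return b = 7

Answer: 7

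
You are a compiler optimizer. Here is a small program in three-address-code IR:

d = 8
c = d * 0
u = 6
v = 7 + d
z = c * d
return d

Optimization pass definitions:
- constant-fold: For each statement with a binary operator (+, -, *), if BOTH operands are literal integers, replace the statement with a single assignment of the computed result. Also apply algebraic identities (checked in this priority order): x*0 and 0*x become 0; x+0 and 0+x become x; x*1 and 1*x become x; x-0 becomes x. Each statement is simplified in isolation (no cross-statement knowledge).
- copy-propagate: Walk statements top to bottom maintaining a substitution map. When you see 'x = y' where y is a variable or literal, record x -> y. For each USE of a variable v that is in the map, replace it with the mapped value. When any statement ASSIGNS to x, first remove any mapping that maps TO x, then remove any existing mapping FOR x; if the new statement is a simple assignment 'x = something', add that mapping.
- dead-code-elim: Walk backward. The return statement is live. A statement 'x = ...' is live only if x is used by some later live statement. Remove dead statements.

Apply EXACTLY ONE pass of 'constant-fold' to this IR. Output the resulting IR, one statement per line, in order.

Applying constant-fold statement-by-statement:
  [1] d = 8  (unchanged)
  [2] c = d * 0  -> c = 0
  [3] u = 6  (unchanged)
  [4] v = 7 + d  (unchanged)
  [5] z = c * d  (unchanged)
  [6] return d  (unchanged)
Result (6 stmts):
  d = 8
  c = 0
  u = 6
  v = 7 + d
  z = c * d
  return d

Answer: d = 8
c = 0
u = 6
v = 7 + d
z = c * d
return d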